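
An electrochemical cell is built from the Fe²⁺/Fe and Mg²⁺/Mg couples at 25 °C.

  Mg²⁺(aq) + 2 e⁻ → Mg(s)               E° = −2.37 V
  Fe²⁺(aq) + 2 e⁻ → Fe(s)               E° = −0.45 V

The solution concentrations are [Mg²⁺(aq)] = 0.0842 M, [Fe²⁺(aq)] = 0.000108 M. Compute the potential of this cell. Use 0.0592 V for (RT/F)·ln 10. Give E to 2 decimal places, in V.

+1.83 V

Fe²⁺/Fe is reduced (cathode, E° = −0.45 V) and Mg²⁺/Mg is oxidized (anode).
E°cell = −0.45 − (−2.37) = +1.92 V, with n = 2 electrons transferred.
For the overall reaction Fe²⁺(aq) + Mg(s) → Fe(s) + Mg²⁺(aq), Q = [Mg²⁺(aq)] / [Fe²⁺(aq)] = 780, giving log Q = 2.892.
By the Nernst equation, E = +1.92 − (0.0592/2)·(2.892) = +1.83 V.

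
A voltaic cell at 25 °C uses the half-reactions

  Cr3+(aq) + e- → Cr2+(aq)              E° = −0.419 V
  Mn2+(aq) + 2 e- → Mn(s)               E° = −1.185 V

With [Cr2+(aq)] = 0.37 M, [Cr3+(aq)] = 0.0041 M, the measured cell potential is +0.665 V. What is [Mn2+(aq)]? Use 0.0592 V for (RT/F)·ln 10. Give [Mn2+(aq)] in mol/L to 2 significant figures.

0.32 M

With Cr³⁺/Cr²⁺ at the cathode and Mn²⁺/Mn at the anode, E°cell = −0.419 − (−1.185) = +0.766 V (n = 2).
Rearranging E = E° − (0.0592/n)·log Q gives log Q = 2(+0.766 − (+0.665))/0.0592 = 3.412.
Balancing electrons gives 2 Cr3+(aq) + Mn(s) → 2 Cr2+(aq) + Mn2+(aq); thus Q = ([Cr2+(aq)]^2·[Mn2+(aq)]) / [Cr3+(aq)]^2.
Isolating [Mn2+(aq)] in Q = 10^{3.412} yields log [Mn2+(aq)] = −0.499, i.e. 0.32 M.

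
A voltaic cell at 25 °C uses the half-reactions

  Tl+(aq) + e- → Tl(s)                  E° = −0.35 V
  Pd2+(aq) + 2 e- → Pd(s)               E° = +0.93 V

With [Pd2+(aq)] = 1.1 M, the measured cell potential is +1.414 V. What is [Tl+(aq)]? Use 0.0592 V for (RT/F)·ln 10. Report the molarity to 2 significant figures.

Pd²⁺/Pd is the cathode (higher E°); E°cell = +0.93 − (−0.35) = +1.28 V with n = 2.
Rearranging E = E° − (0.0592/n)·log Q gives log Q = 2(+1.28 − (+1.414))/0.0592 = −4.527.
Balancing electrons gives Pd2+(aq) + 2 Tl(s) → Pd(s) + 2 Tl+(aq); thus Q = [Tl+(aq)]^2 / [Pd2+(aq)].
Substituting the known concentrations and solving, log [Tl+(aq)] = −2.243 and [Tl+(aq)] = 0.0057 M.

0.0057 M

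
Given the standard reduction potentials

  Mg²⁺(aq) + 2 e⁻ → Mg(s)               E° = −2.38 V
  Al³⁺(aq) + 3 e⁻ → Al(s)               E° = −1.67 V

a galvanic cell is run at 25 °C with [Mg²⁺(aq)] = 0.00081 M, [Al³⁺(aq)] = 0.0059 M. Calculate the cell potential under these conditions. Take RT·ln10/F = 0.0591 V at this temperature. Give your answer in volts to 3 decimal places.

+0.757 V

The Al³⁺/Al couple has the more positive E°, so it is the cathode; Mg²⁺/Mg is the anode.
E°cell = E°cat − E°an = −1.67 − (−2.38) = +0.71 V; n = 6.
Balancing gives 2 Al³⁺(aq) + 3 Mg(s) → 2 Al(s) + 3 Mg²⁺(aq); hence Q = [Mg²⁺(aq)]^3 / [Al³⁺(aq)]^2 = 1.53×10^−5 (log Q = −4.816).
E = E° − (0.0591/n)·log Q = +0.71 − (0.0591/6)(−4.816) = +0.757 V.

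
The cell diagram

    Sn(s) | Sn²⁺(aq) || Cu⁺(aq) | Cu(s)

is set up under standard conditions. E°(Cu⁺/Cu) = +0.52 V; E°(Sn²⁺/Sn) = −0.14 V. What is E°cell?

+0.66 V

By convention the left-hand electrode in cell notation is the anode (oxidation) and the right-hand electrode is the cathode (reduction).
E°cell = E°(right) − E°(left) = +0.52 − (−0.14) = +0.66 V.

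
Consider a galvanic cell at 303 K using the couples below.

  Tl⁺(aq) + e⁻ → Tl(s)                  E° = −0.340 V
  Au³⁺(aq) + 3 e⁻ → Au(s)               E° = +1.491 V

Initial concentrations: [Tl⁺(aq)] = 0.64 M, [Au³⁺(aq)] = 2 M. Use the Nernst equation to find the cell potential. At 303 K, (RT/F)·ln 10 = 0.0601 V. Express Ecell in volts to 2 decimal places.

The Au³⁺/Au couple has the more positive E°, so it is the cathode; Tl⁺/Tl is the anode.
The standard potential is +1.491 − (−0.340) = +1.831 V and the balanced reaction transfers n = 3 electrons.
For the overall reaction Au³⁺(aq) + 3 Tl(s) → Au(s) + 3 Tl⁺(aq), Q = [Tl⁺(aq)]^3 / [Au³⁺(aq)] = 0.131, giving log Q = −0.882.
Applying E = E° − (RT ln10/nF)·log Q gives +1.831 − (0.0601/3)(−0.882) = +1.85 V.

+1.85 V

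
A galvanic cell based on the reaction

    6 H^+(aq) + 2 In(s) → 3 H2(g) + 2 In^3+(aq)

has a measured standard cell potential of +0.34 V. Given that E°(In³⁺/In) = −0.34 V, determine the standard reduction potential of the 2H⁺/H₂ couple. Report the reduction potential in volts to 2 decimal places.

+0.00 V

In the reaction as written the 2H⁺/H₂ couple is reduced (cathode) and In³⁺/In is oxidized (anode), so E°cell = E°(2H⁺/H₂) − E°(In³⁺/In).
E°(2H⁺/H₂) = E°cell + E°(anode) = +0.34 + (−0.34) = +0.00 V.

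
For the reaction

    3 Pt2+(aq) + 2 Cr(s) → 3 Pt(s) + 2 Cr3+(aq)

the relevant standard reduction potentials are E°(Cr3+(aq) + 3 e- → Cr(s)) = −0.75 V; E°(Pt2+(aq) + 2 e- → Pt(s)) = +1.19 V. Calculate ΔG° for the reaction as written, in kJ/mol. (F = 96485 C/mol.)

In the reaction as written Pt2+(aq) is reduced, so the Pt²⁺/Pt couple is the cathode and Cr³⁺/Cr is the anode.
E°cell = +1.19 − (−0.75) = +1.94 V; balancing electrons gives n = 6.
ΔG° = −nFE°cell = −(6)(96485)(+1.94) J/mol = −1123 kJ/mol.

−1123 kJ/mol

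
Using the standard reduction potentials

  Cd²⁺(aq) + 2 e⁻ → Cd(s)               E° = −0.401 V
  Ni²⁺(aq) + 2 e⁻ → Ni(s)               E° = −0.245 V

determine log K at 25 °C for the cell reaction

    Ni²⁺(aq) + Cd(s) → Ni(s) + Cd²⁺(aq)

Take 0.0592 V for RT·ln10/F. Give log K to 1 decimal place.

log K = 5.3

The Ni²⁺/Ni couple is reduced (cathode); E°cell = −0.245 − (−0.401) = +0.156 V with n = 2.
At equilibrium E = 0, so log K = nE°cell / 0.0592 = (2)(+0.156) / 0.0592 = 5.3.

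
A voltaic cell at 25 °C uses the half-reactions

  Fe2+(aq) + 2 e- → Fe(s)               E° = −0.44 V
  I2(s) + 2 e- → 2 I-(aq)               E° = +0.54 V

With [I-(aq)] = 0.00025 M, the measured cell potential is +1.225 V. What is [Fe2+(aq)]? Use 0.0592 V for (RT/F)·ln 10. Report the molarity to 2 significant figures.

The I₂/I⁻ couple has the larger reduction potential, so it is the cathode: E°cell = +0.54 − (−0.44) = +0.98 V and n = 2.
Rearranging E = E° − (0.0592/n)·log Q gives log Q = 2(+0.98 − (+1.225))/0.0592 = −8.277.
Balancing electrons gives I2(s) + Fe(s) → 2 I-(aq) + Fe2+(aq); thus Q = [I-(aq)]^2·[Fe2+(aq)].
Substituting the known concentrations and solving, log [Fe2+(aq)] = −1.073 and [Fe2+(aq)] = 0.085 M.

0.085 M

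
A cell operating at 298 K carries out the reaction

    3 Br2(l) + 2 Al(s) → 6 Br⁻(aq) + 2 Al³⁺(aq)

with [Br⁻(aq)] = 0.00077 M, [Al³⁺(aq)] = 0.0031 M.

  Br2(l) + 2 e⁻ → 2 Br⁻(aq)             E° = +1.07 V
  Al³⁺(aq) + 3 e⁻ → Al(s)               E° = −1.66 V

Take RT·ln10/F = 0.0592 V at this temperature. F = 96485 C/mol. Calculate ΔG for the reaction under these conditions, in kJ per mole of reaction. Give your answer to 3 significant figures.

−1720 kJ/mol

The standard cell potential is +1.07 − (−1.66) = +2.73 V, with n = 6 electrons in the balanced equation.
Here Q = [Br⁻(aq)]^6·[Al³⁺(aq)]^2 = 2×10^−24 (log Q = −23.698), giving E = +2.73 − (0.0592/6)·(−23.698) = +2.9638 V.
Finally ΔG = −nFE = −(6)(96485 C/mol)(+2.9638 V) = −1720 kJ/mol.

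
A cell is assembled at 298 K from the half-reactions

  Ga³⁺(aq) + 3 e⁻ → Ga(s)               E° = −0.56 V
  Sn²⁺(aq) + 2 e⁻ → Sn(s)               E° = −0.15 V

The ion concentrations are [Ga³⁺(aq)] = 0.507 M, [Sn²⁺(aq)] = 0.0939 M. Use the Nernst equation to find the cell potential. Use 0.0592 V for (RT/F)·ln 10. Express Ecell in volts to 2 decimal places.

Since E°(Sn²⁺/Sn) > E°(Ga³⁺/Ga), Sn²⁺/Sn serves as the cathode.
E°cell = E°cat − E°an = −0.15 − (−0.56) = +0.41 V; n = 6.
The balanced reaction is 3 Sn²⁺(aq) + 2 Ga(s) → 3 Sn(s) + 2 Ga³⁺(aq), so Q = [Ga³⁺(aq)]^2 / [Sn²⁺(aq)]^3 = 310 and log Q = 2.492.
Applying E = E° − (RT ln10/nF)·log Q gives +0.41 − (0.0592/6)(2.492) = +0.39 V.

+0.39 V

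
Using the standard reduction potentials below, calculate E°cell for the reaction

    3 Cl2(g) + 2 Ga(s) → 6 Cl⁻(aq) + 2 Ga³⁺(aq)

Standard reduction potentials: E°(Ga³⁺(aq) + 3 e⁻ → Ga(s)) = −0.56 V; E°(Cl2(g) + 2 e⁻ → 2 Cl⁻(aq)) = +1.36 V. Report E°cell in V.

+1.92 V

Cl2(g) gains electrons, so the Cl₂/Cl⁻ couple is the cathode; the Ga³⁺/Ga couple is the anode.
E°cell = E°(cathode) − E°(anode) = +1.36 − (−0.56) = +1.92 V.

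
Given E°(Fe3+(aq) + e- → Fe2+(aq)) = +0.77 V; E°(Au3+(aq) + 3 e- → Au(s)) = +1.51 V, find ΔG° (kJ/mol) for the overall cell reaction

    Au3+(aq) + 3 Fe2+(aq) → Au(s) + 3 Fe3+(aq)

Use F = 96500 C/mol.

−214 kJ/mol

In the reaction as written Au3+(aq) is reduced, so the Au³⁺/Au couple is the cathode and Fe³⁺/Fe²⁺ is the anode.
E°cell = +1.51 − (+0.77) = +0.74 V; balancing electrons gives n = 3.
ΔG° = −nFE°cell = −(3)(96500)(+0.74) J/mol = −214 kJ/mol.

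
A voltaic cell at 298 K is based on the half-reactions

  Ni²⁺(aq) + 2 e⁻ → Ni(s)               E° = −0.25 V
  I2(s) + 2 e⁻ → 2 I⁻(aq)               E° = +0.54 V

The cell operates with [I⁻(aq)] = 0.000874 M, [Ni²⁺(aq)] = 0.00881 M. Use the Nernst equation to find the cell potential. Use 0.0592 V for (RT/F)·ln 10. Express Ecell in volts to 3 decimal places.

Since E°(I₂/I⁻) > E°(Ni²⁺/Ni), I₂/I⁻ serves as the cathode.
E°cell = +0.54 − (−0.25) = +0.79 V, with n = 2 electrons transferred.
The balanced reaction is I2(s) + Ni(s) → 2 I⁻(aq) + Ni²⁺(aq), so Q = [I⁻(aq)]^2·[Ni²⁺(aq)] = 6.73×10^−9 and log Q = −8.172.
E = E° − (0.0592/n)·log Q = +0.79 − (0.0592/2)(−8.172) = +1.032 V.

+1.032 V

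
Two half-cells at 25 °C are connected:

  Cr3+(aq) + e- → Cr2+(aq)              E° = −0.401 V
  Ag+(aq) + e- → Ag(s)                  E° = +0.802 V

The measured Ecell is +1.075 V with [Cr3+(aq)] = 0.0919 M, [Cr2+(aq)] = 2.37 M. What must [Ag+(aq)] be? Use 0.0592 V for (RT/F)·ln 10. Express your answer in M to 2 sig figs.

Ag⁺/Ag is the cathode (higher E°); E°cell = +0.802 − (−0.401) = +1.203 V with n = 1.
From the Nernst equation, log Q = n(E° − E)/0.0592 = 1·(+1.203 − (+1.075))/0.0592 = 2.162.
Balancing electrons gives Ag+(aq) + Cr2+(aq) → Ag(s) + Cr3+(aq); thus Q = [Cr3+(aq)] / ([Ag+(aq)]·[Cr2+(aq)]).
Substituting the known concentrations and solving, log [Ag+(aq)] = −3.573 and [Ag+(aq)] = 0.00027 M.

0.00027 M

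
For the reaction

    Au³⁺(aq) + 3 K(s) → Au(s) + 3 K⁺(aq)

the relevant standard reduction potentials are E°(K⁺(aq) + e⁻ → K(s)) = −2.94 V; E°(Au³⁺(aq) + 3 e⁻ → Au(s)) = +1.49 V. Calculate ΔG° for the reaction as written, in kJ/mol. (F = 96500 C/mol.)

In the reaction as written Au³⁺(aq) is reduced, so the Au³⁺/Au couple is the cathode and K⁺/K is the anode.
E°cell = +1.49 − (−2.94) = +4.43 V; balancing electrons gives n = 3.
ΔG° = −nFE°cell = −(3)(96500)(+4.43) J/mol = −1282 kJ/mol.

−1282 kJ/mol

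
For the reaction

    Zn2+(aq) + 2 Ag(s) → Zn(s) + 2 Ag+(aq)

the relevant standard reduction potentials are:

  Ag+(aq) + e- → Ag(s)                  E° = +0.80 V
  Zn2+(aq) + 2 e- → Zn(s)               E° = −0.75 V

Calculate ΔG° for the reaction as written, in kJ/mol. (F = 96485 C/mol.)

+299 kJ/mol

In the reaction as written Zn2+(aq) is reduced, so the Zn²⁺/Zn couple is the cathode and Ag⁺/Ag is the anode.
E°cell = −0.75 − (+0.80) = −1.55 V; balancing electrons gives n = 2.
ΔG° = −nFE°cell = −(2)(96485)(−1.55) J/mol = +299 kJ/mol.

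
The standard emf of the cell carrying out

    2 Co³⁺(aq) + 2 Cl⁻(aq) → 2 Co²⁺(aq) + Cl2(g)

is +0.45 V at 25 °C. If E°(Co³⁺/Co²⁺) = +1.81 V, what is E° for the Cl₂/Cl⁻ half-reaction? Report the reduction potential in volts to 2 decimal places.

In the reaction as written the Co³⁺/Co²⁺ couple is reduced (cathode) and Cl₂/Cl⁻ is oxidized (anode), so E°cell = E°(Co³⁺/Co²⁺) − E°(Cl₂/Cl⁻).
E°(Cl₂/Cl⁻) = E°(cathode) − E°cell = +1.81 − (+0.45) = +1.36 V.

+1.36 V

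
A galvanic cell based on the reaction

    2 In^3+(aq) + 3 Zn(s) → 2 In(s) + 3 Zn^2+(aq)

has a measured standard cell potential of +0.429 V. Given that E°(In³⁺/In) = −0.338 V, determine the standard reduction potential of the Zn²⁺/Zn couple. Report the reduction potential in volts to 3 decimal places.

In the reaction as written the In³⁺/In couple is reduced (cathode) and Zn²⁺/Zn is oxidized (anode), so E°cell = E°(In³⁺/In) − E°(Zn²⁺/Zn).
E°(Zn²⁺/Zn) = E°(cathode) − E°cell = −0.338 − (+0.429) = −0.767 V.

−0.767 V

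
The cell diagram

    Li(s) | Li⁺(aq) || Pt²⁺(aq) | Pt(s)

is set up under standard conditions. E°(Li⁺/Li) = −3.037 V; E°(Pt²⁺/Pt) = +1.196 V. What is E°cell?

+4.233 V

By convention the left-hand electrode in cell notation is the anode (oxidation) and the right-hand electrode is the cathode (reduction).
E°cell = E°(right) − E°(left) = +1.196 − (−3.037) = +4.233 V.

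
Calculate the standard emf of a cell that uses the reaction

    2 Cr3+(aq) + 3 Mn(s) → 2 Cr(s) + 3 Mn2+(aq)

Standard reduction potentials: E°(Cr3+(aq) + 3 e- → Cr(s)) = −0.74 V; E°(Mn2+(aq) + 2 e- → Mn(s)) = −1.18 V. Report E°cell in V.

In the reaction as written, Cr3+(aq) is reduced (cathode) and Mn2+(aq) is produced by oxidation at the anode.
E°cell = E°(cathode) − E°(anode) = −0.74 − (−1.18) = +0.44 V.

+0.44 V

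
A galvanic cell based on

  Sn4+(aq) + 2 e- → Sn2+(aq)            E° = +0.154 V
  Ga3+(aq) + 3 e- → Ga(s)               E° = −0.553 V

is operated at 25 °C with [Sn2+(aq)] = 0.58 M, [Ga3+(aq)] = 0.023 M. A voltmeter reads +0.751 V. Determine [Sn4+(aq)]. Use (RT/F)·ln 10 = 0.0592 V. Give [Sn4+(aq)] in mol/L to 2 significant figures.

1.4 M

The Sn⁴⁺/Sn²⁺ couple has the larger reduction potential, so it is the cathode: E°cell = +0.154 − (−0.553) = +0.707 V and n = 6.
Since E = E° − (0.0592/n)·log Q, log Q = n(E° − E)/0.0592 = −4.459.
For 3 Sn4+(aq) + 2 Ga(s) → 3 Sn2+(aq) + 2 Ga3+(aq), the reaction quotient is Q = ([Sn2+(aq)]^3·[Ga3+(aq)]^2) / [Sn4+(aq)]^3.
Solving for the unknown gives log [Sn4+(aq)] = 0.158, so [Sn4+(aq)] ≈ 1.4 M.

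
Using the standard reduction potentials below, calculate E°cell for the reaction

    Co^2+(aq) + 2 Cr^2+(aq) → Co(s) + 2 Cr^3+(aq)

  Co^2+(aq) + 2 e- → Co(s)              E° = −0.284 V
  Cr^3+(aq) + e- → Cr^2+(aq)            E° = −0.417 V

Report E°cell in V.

+0.133 V

Co^2+(aq) gains electrons, so the Co²⁺/Co couple is the cathode; the Cr³⁺/Cr²⁺ couple is the anode.
E°cell = E°(cathode) − E°(anode) = −0.284 − (−0.417) = +0.133 V.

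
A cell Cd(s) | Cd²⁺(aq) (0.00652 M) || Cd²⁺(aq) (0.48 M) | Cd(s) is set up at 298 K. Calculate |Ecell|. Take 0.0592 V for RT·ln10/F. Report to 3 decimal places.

For a concentration cell E°cell = 0, since both electrodes use the same couple.
The compartment with the higher Cd²⁺(aq) concentration (0.48 M) acts as the cathode; ions are reduced there and produced at the dilute (0.00652 M) anode.
With n = 2, Ecell = −(0.0592/2)·log([dilute]/[conc]) = −(0.0592/2)·log(0.00652/0.48) = +0.055 V.

0.055 V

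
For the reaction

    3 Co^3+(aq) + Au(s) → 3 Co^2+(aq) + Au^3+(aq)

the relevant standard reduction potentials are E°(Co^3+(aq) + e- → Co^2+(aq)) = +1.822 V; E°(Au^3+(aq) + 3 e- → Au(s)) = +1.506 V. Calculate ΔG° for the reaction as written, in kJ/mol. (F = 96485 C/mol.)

−91.5 kJ/mol

In the reaction as written Co^3+(aq) is reduced, so the Co³⁺/Co²⁺ couple is the cathode and Au³⁺/Au is the anode.
E°cell = +1.822 − (+1.506) = +0.316 V; balancing electrons gives n = 3.
ΔG° = −nFE°cell = −(3)(96485)(+0.316) J/mol = −91.5 kJ/mol.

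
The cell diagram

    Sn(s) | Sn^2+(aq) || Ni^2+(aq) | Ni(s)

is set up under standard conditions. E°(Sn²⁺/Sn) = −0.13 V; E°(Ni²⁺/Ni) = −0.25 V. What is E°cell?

−0.12 V

By convention the left-hand electrode in cell notation is the anode (oxidation) and the right-hand electrode is the cathode (reduction).
E°cell = E°(right) − E°(left) = −0.25 − (−0.13) = −0.12 V.
The negative sign shows that, as written, the cell would require an external voltage to drive the reaction.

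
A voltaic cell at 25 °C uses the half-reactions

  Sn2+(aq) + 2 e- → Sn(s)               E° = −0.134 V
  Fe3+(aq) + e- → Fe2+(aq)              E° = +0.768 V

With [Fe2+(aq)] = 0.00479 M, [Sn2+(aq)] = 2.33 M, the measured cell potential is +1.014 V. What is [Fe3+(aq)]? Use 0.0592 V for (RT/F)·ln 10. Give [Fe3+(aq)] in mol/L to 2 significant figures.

With Fe³⁺/Fe²⁺ at the cathode and Sn²⁺/Sn at the anode, E°cell = +0.768 − (−0.134) = +0.902 V (n = 2).
From the Nernst equation, log Q = n(E° − E)/0.0592 = 2·(+0.902 − (+1.014))/0.0592 = −3.784.
For 2 Fe3+(aq) + Sn(s) → 2 Fe2+(aq) + Sn2+(aq), the reaction quotient is Q = ([Fe2+(aq)]^2·[Sn2+(aq)]) / [Fe3+(aq)]^2.
Substituting the known concentrations and solving, log [Fe3+(aq)] = −0.244 and [Fe3+(aq)] = 0.57 M.

0.57 M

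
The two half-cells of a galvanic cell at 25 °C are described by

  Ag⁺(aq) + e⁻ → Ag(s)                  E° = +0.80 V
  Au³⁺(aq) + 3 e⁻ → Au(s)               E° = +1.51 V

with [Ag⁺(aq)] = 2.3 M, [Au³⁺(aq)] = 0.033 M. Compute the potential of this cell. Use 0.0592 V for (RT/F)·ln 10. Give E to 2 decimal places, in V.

+0.66 V

Since E°(Au³⁺/Au) > E°(Ag⁺/Ag), Au³⁺/Au serves as the cathode.
E°cell = E°cat − E°an = +1.51 − (+0.80) = +0.71 V; n = 3.
For the overall reaction Au³⁺(aq) + 3 Ag(s) → Au(s) + 3 Ag⁺(aq), Q = [Ag⁺(aq)]^3 / [Au³⁺(aq)] = 369, giving log Q = 2.567.
By the Nernst equation, E = +0.71 − (0.0592/3)·(2.567) = +0.66 V.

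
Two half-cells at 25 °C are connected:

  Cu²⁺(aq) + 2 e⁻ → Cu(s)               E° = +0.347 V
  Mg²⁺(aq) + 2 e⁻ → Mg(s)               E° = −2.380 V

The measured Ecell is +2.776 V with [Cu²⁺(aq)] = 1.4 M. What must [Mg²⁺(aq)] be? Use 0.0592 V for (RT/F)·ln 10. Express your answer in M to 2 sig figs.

The Cu²⁺/Cu couple has the larger reduction potential, so it is the cathode: E°cell = +0.347 − (−2.380) = +2.727 V and n = 2.
Rearranging E = E° − (0.0592/n)·log Q gives log Q = 2(+2.727 − (+2.776))/0.0592 = −1.655.
Balancing electrons gives Cu²⁺(aq) + Mg(s) → Cu(s) + Mg²⁺(aq); thus Q = [Mg²⁺(aq)] / [Cu²⁺(aq)].
Isolating [Mg²⁺(aq)] in Q = 10^{−1.655} yields log [Mg²⁺(aq)] = −1.509, i.e. 0.031 M.

0.031 M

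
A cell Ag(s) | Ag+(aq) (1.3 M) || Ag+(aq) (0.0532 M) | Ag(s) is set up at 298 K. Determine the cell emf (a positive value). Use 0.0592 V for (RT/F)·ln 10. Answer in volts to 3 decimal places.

0.082 V

For a concentration cell E°cell = 0, since both electrodes use the same couple.
The compartment with the higher Ag+(aq) concentration (1.3 M) acts as the cathode; ions are reduced there and produced at the dilute (0.0532 M) anode.
With n = 1, Ecell = −(0.0592/1)·log([dilute]/[conc]) = −(0.0592/1)·log(0.0532/1.3) = +0.082 V.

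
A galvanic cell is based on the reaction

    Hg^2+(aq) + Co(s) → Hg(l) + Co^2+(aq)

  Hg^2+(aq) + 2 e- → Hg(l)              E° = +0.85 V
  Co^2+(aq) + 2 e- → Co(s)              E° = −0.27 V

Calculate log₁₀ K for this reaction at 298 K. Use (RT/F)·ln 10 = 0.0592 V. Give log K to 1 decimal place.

The Hg²⁺/Hg couple is reduced (cathode); E°cell = +0.85 − (−0.27) = +1.12 V with n = 2.
At equilibrium E = 0, so log K = nE°cell / 0.0592 = (2)(+1.12) / 0.0592 = 37.8.

log K = 37.8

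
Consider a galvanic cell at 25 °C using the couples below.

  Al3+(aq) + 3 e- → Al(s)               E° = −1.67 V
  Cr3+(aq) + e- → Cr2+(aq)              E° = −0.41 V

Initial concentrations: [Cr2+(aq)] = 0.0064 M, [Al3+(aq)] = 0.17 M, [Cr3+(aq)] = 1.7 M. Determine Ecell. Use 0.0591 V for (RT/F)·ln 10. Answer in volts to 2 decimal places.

Since E°(Cr³⁺/Cr²⁺) > E°(Al³⁺/Al), Cr³⁺/Cr²⁺ serves as the cathode.
E°cell = E°cat − E°an = −0.41 − (−1.67) = +1.26 V; n = 3.
Balancing gives 3 Cr3+(aq) + Al(s) → 3 Cr2+(aq) + Al3+(aq); hence Q = ([Cr2+(aq)]^3·[Al3+(aq)]) / [Cr3+(aq)]^3 = 9.07×10^−9 (log Q = −8.042).
By the Nernst equation, E = +1.26 − (0.0591/3)·(−8.042) = +1.42 V.

+1.42 V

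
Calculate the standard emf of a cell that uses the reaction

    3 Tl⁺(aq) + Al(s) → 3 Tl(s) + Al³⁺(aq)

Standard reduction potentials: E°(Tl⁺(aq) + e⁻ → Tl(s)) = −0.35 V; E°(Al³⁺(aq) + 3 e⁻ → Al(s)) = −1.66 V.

+1.31 V

In the reaction as written, Tl⁺(aq) is reduced (cathode) and Al³⁺(aq) is produced by oxidation at the anode.
E°cell = E°(cathode) − E°(anode) = −0.35 − (−1.66) = +1.31 V.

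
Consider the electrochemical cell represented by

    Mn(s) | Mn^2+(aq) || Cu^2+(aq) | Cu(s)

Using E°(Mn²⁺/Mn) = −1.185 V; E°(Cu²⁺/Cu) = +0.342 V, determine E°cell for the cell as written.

By convention the left-hand electrode in cell notation is the anode (oxidation) and the right-hand electrode is the cathode (reduction).
E°cell = E°(right) − E°(left) = +0.342 − (−1.185) = +1.527 V.

+1.527 V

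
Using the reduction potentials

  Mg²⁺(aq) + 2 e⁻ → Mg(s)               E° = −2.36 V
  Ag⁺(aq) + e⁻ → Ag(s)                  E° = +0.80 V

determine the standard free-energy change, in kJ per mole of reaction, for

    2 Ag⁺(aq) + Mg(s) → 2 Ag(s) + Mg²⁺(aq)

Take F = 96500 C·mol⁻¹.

In the reaction as written Ag⁺(aq) is reduced, so the Ag⁺/Ag couple is the cathode and Mg²⁺/Mg is the anode.
E°cell = +0.80 − (−2.36) = +3.16 V; balancing electrons gives n = 2.
ΔG° = −nFE°cell = −(2)(96500)(+3.16) J/mol = −610 kJ/mol.

−610 kJ/mol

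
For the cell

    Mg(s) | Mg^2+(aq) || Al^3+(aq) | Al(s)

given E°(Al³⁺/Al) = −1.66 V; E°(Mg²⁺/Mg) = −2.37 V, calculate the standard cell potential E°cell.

+0.71 V

By convention the left-hand electrode in cell notation is the anode (oxidation) and the right-hand electrode is the cathode (reduction).
E°cell = E°(right) − E°(left) = −1.66 − (−2.37) = +0.71 V.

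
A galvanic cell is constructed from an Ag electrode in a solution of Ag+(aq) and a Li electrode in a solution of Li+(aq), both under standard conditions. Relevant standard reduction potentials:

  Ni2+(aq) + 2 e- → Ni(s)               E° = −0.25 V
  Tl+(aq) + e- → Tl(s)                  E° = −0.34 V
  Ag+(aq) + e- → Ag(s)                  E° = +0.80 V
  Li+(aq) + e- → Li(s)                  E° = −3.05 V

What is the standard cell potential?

+3.85 V

The Ag⁺/Ag couple has the higher E°, so Ag ion is reduced (cathode) and Li is oxidized (anode).
E°cell = E°(cathode) − E°(anode) = +0.80 − (−3.05) = +3.85 V.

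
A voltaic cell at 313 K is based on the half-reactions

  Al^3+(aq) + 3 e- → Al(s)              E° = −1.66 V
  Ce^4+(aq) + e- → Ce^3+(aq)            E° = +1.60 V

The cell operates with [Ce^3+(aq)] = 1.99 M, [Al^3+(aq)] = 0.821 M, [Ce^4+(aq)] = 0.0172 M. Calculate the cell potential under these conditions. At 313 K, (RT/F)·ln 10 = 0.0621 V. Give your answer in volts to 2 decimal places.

+3.13 V

The Ce⁴⁺/Ce³⁺ couple has the more positive E°, so it is the cathode; Al³⁺/Al is the anode.
E°cell = E°cat − E°an = +1.60 − (−1.66) = +3.26 V; n = 3.
For the overall reaction 3 Ce^4+(aq) + Al(s) → 3 Ce^3+(aq) + Al^3+(aq), Q = ([Ce^3+(aq)]^3·[Al^3+(aq)]) / [Ce^4+(aq)]^3 = 1.27×10^6, giving log Q = 6.104.
Applying E = E° − (RT ln10/nF)·log Q gives +3.26 − (0.0621/3)(6.104) = +3.13 V.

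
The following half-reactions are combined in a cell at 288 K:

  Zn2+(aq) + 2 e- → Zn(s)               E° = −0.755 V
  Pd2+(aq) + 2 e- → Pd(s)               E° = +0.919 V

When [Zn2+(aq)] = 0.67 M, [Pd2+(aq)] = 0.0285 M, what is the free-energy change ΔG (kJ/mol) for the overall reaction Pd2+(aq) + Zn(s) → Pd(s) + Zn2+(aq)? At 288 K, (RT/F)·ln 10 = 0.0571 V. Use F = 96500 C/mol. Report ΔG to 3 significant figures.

With Pd²⁺/Pd reduced at the cathode, E°cell = +0.919 − (−0.755) = +1.674 V and n = 2.
Q = [Zn2+(aq)] / [Pd2+(aq)] = 23.5, so log Q = 1.371 and E = +1.674 − (0.0571/2)(1.371) = +1.6349 V.
Finally ΔG = −nFE = −(2)(96500 C/mol)(+1.6349 V) = −316 kJ/mol.

−316 kJ/mol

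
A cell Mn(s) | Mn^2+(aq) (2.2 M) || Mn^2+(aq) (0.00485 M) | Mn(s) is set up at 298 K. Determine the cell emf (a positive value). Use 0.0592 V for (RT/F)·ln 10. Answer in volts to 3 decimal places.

For a concentration cell E°cell = 0, since both electrodes use the same couple.
The compartment with the higher Mn^2+(aq) concentration (2.2 M) acts as the cathode; ions are reduced there and produced at the dilute (0.00485 M) anode.
With n = 2, Ecell = −(0.0592/2)·log([dilute]/[conc]) = −(0.0592/2)·log(0.00485/2.2) = +0.079 V.

0.079 V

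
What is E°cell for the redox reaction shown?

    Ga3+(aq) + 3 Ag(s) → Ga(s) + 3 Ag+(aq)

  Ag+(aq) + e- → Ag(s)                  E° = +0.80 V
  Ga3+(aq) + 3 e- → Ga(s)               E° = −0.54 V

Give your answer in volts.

In the reaction as written, Ga3+(aq) is reduced (cathode) and Ag+(aq) is produced by oxidation at the anode.
E°cell = E°(cathode) − E°(anode) = −0.54 − (+0.80) = −1.34 V.
The negative E°cell means the reaction is non-spontaneous in the direction written.

−1.34 V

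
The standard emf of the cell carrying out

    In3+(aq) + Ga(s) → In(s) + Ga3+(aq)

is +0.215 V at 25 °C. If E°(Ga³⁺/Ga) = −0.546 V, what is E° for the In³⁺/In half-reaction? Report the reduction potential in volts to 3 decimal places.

In the reaction as written the In³⁺/In couple is reduced (cathode) and Ga³⁺/Ga is oxidized (anode), so E°cell = E°(In³⁺/In) − E°(Ga³⁺/Ga).
E°(In³⁺/In) = E°cell + E°(anode) = +0.215 + (−0.546) = −0.331 V.

−0.331 V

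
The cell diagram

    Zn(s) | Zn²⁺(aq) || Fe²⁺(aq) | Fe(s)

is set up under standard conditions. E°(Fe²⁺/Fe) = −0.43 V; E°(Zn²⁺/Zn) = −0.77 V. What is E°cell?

+0.34 V

By convention the left-hand electrode in cell notation is the anode (oxidation) and the right-hand electrode is the cathode (reduction).
E°cell = E°(right) − E°(left) = −0.43 − (−0.77) = +0.34 V.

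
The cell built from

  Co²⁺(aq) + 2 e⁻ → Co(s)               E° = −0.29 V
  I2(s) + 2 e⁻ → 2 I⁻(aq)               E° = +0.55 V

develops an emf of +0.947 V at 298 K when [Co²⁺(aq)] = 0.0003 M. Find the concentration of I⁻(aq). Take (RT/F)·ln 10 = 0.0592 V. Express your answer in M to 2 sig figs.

The I₂/I⁻ couple has the larger reduction potential, so it is the cathode: E°cell = +0.55 − (−0.29) = +0.84 V and n = 2.
From the Nernst equation, log Q = n(E° − E)/0.0592 = 2·(+0.84 − (+0.947))/0.0592 = −3.615.
Balancing electrons gives I2(s) + Co(s) → 2 I⁻(aq) + Co²⁺(aq); thus Q = [I⁻(aq)]^2·[Co²⁺(aq)].
Substituting the known concentrations and solving, log [I⁻(aq)] = −0.046 and [I⁻(aq)] = 0.90 M.

0.90 M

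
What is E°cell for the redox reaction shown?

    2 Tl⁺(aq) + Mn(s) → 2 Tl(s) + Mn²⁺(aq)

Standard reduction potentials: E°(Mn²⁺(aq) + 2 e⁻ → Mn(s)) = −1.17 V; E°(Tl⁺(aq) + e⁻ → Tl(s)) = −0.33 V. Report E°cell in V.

+0.84 V

In the reaction as written, Tl⁺(aq) is reduced (cathode) and Mn²⁺(aq) is produced by oxidation at the anode.
E°cell = E°(cathode) − E°(anode) = −0.33 − (−1.17) = +0.84 V.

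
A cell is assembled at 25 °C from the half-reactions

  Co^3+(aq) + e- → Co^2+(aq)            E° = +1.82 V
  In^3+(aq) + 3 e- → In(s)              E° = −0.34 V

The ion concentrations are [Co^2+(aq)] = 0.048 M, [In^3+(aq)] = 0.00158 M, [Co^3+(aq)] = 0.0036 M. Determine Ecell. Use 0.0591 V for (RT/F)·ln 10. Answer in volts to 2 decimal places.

+2.15 V

The Co³⁺/Co²⁺ couple has the more positive E°, so it is the cathode; In³⁺/In is the anode.
E°cell = E°cat − E°an = +1.82 − (−0.34) = +2.16 V; n = 3.
Balancing gives 3 Co^3+(aq) + In(s) → 3 Co^2+(aq) + In^3+(aq); hence Q = ([Co^2+(aq)]^3·[In^3+(aq)]) / [Co^3+(aq)]^3 = 3.75 (log Q = 0.573).
By the Nernst equation, E = +2.16 − (0.0591/3)·(0.573) = +2.15 V.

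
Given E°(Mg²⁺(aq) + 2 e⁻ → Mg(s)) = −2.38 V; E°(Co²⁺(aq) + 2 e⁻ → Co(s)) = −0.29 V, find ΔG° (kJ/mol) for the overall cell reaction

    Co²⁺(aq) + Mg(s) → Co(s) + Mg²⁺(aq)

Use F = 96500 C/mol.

In the reaction as written Co²⁺(aq) is reduced, so the Co²⁺/Co couple is the cathode and Mg²⁺/Mg is the anode.
E°cell = −0.29 − (−2.38) = +2.09 V; balancing electrons gives n = 2.
ΔG° = −nFE°cell = −(2)(96500)(+2.09) J/mol = −403 kJ/mol.

−403 kJ/mol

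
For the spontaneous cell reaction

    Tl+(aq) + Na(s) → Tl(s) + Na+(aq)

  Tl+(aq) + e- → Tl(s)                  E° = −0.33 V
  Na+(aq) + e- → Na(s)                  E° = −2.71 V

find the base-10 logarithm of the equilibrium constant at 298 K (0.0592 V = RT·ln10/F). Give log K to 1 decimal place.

The Tl⁺/Tl couple is reduced (cathode); E°cell = −0.33 − (−2.71) = +2.38 V with n = 1.
At equilibrium E = 0, so log K = nE°cell / 0.0592 = (1)(+2.38) / 0.0592 = 40.2.

log K = 40.2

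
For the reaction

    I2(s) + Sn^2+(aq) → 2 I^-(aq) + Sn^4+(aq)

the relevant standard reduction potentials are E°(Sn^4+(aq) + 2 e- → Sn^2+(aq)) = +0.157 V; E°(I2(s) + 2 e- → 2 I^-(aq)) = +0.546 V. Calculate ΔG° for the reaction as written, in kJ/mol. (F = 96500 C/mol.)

−75.1 kJ/mol

In the reaction as written I2(s) is reduced, so the I₂/I⁻ couple is the cathode and Sn⁴⁺/Sn²⁺ is the anode.
E°cell = +0.546 − (+0.157) = +0.389 V; balancing electrons gives n = 2.
ΔG° = −nFE°cell = −(2)(96500)(+0.389) J/mol = −75.1 kJ/mol.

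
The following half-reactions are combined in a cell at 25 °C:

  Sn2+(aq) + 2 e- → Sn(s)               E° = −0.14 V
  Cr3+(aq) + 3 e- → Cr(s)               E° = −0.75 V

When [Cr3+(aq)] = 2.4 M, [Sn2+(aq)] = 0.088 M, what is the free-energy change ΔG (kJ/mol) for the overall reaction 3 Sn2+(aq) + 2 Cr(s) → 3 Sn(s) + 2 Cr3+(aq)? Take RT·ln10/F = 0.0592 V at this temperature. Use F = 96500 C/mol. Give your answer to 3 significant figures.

With Sn²⁺/Sn reduced at the cathode, E°cell = −0.14 − (−0.75) = +0.61 V and n = 6.
Q = [Cr3+(aq)]^2 / [Sn2+(aq)]^3 = 8.45×10^3, so log Q = 3.927 and E = +0.61 − (0.0592/6)(3.927) = +0.5713 V.
ΔG = −nFE = −(6)(96500)(+0.5713) J/mol = −331 kJ/mol.

−331 kJ/mol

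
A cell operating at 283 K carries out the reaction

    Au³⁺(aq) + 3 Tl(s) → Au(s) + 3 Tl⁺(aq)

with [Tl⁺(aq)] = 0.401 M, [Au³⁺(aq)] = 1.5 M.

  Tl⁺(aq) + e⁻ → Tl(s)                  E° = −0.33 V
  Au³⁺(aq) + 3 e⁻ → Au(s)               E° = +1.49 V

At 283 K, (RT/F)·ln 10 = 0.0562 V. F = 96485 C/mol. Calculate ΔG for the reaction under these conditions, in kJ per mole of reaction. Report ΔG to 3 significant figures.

−534 kJ/mol

The standard cell potential is +1.49 − (−0.33) = +1.82 V, with n = 3 electrons in the balanced equation.
The reaction quotient is [Tl⁺(aq)]^3 / [Au³⁺(aq)] = 0.043; by Nernst, E = +1.82 − (0.0562/3)(−1.367) = +1.8456 V.
ΔG = −nFE = −(3)(96485)(+1.8456) J/mol = −534 kJ/mol.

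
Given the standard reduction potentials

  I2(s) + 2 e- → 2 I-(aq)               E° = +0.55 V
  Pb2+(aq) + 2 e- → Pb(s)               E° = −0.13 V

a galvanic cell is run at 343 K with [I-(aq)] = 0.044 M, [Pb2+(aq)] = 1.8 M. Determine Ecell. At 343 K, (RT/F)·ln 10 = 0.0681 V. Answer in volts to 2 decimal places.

+0.76 V

The I₂/I⁻ couple has the more positive E°, so it is the cathode; Pb²⁺/Pb is the anode.
E°cell = E°cat − E°an = +0.55 − (−0.13) = +0.68 V; n = 2.
Balancing gives I2(s) + Pb(s) → 2 I-(aq) + Pb2+(aq); hence Q = [I-(aq)]^2·[Pb2+(aq)] = 0.00348 (log Q = −2.458).
Applying E = E° − (RT ln10/nF)·log Q gives +0.68 − (0.0681/2)(−2.458) = +0.76 V.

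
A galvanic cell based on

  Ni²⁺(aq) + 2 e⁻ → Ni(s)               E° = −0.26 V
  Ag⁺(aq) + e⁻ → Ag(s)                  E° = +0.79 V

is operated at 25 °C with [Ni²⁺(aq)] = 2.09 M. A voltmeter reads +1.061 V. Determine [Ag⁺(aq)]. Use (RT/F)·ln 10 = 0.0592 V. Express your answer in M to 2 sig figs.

Ag⁺/Ag is the cathode (higher E°); E°cell = +0.79 − (−0.26) = +1.05 V with n = 2.
Rearranging E = E° − (0.0592/n)·log Q gives log Q = 2(+1.05 − (+1.061))/0.0592 = −0.372.
For 2 Ag⁺(aq) + Ni(s) → 2 Ag(s) + Ni²⁺(aq), the reaction quotient is Q = [Ni²⁺(aq)] / [Ag⁺(aq)]^2.
Solving for the unknown gives log [Ag⁺(aq)] = 0.346, so [Ag⁺(aq)] ≈ 2.2 M.

2.2 M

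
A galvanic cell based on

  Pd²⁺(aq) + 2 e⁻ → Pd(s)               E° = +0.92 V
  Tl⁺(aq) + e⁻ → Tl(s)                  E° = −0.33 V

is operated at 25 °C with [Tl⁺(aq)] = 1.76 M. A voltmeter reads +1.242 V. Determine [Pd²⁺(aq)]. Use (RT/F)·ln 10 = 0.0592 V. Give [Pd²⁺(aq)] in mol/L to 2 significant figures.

1.7 M

Pd²⁺/Pd is the cathode (higher E°); E°cell = +0.92 − (−0.33) = +1.25 V with n = 2.
Since E = E° − (0.0592/n)·log Q, log Q = n(E° − E)/0.0592 = 0.270.
For Pd²⁺(aq) + 2 Tl(s) → Pd(s) + 2 Tl⁺(aq), the reaction quotient is Q = [Tl⁺(aq)]^2 / [Pd²⁺(aq)].
Substituting the known concentrations and solving, log [Pd²⁺(aq)] = 0.221 and [Pd²⁺(aq)] = 1.7 M.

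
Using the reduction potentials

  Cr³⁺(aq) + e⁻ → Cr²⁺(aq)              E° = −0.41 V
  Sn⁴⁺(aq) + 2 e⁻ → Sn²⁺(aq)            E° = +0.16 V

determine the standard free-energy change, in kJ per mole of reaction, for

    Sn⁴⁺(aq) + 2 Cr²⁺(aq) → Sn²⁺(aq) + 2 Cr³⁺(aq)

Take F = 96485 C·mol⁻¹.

−110 kJ/mol

In the reaction as written Sn⁴⁺(aq) is reduced, so the Sn⁴⁺/Sn²⁺ couple is the cathode and Cr³⁺/Cr²⁺ is the anode.
E°cell = +0.16 − (−0.41) = +0.57 V; balancing electrons gives n = 2.
ΔG° = −nFE°cell = −(2)(96485)(+0.57) J/mol = −110 kJ/mol.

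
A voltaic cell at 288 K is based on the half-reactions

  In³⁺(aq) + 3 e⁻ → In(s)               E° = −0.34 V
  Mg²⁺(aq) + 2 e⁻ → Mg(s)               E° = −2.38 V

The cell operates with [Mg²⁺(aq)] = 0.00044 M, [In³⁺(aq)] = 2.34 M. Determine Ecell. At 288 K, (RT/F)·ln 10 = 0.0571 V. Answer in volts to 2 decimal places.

+2.14 V

In³⁺/In is reduced (cathode, E° = −0.34 V) and Mg²⁺/Mg is oxidized (anode).
The standard potential is −0.34 − (−2.38) = +2.04 V and the balanced reaction transfers n = 6 electrons.
The balanced reaction is 2 In³⁺(aq) + 3 Mg(s) → 2 In(s) + 3 Mg²⁺(aq), so Q = [Mg²⁺(aq)]^3 / [In³⁺(aq)]^2 = 1.56×10^−11 and log Q = −10.808.
By the Nernst equation, E = +2.04 − (0.0571/6)·(−10.808) = +2.14 V.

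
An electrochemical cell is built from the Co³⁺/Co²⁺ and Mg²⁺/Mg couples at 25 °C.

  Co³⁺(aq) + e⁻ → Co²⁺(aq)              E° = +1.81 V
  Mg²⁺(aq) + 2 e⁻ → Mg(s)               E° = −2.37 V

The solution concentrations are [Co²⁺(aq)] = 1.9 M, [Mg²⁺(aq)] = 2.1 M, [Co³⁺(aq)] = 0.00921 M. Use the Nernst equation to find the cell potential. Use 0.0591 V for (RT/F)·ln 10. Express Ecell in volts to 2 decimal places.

+4.03 V

Since E°(Co³⁺/Co²⁺) > E°(Mg²⁺/Mg), Co³⁺/Co²⁺ serves as the cathode.
E°cell = E°cat − E°an = +1.81 − (−2.37) = +4.18 V; n = 2.
The balanced reaction is 2 Co³⁺(aq) + Mg(s) → 2 Co²⁺(aq) + Mg²⁺(aq), so Q = ([Co²⁺(aq)]^2·[Mg²⁺(aq)]) / [Co³⁺(aq)]^2 = 8.94×10^4 and log Q = 4.951.
By the Nernst equation, E = +4.18 − (0.0591/2)·(4.951) = +4.03 V.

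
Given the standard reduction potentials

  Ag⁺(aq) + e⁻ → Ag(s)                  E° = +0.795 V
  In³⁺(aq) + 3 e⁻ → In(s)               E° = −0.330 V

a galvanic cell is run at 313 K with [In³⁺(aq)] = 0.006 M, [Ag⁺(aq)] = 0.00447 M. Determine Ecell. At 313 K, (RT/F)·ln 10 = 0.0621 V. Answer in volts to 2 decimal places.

+1.03 V

Ag⁺/Ag is reduced (cathode, E° = +0.795 V) and In³⁺/In is oxidized (anode).
E°cell = +0.795 − (−0.330) = +1.125 V, with n = 3 electrons transferred.
For the overall reaction 3 Ag⁺(aq) + In(s) → 3 Ag(s) + In³⁺(aq), Q = [In³⁺(aq)] / [Ag⁺(aq)]^3 = 6.72×10^4, giving log Q = 4.827.
By the Nernst equation, E = +1.125 − (0.0621/3)·(4.827) = +1.03 V.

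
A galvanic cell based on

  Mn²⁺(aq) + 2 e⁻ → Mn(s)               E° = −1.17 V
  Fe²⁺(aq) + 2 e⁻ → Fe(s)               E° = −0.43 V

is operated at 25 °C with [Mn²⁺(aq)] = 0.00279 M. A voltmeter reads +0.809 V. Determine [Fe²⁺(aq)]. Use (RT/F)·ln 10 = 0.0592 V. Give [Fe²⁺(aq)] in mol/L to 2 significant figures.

The Fe²⁺/Fe couple has the larger reduction potential, so it is the cathode: E°cell = −0.43 − (−1.17) = +0.74 V and n = 2.
Since E = E° − (0.0592/n)·log Q, log Q = n(E° − E)/0.0592 = −2.331.
The balanced reaction is Fe²⁺(aq) + Mn(s) → Fe(s) + Mn²⁺(aq), so Q = [Mn²⁺(aq)] / [Fe²⁺(aq)].
Solving for the unknown gives log [Fe²⁺(aq)] = −0.223, so [Fe²⁺(aq)] ≈ 0.60 M.

0.60 M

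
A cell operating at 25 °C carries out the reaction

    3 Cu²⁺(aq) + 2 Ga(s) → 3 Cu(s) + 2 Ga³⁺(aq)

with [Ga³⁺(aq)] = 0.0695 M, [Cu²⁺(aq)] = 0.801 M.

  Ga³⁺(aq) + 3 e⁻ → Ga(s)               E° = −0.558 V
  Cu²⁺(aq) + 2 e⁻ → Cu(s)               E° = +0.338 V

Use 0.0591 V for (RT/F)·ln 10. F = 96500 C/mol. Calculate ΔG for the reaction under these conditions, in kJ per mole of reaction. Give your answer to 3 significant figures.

The standard cell potential is +0.338 − (−0.558) = +0.896 V, with n = 6 electrons in the balanced equation.
The reaction quotient is [Ga³⁺(aq)]^2 / [Cu²⁺(aq)]^3 = 0.0094; by Nernst, E = +0.896 − (0.0591/6)(−2.027) = +0.9160 V.
Then ΔG = −nFE = −6 × 96500 × +0.9160 J/mol = −530 kJ/mol.

−530 kJ/mol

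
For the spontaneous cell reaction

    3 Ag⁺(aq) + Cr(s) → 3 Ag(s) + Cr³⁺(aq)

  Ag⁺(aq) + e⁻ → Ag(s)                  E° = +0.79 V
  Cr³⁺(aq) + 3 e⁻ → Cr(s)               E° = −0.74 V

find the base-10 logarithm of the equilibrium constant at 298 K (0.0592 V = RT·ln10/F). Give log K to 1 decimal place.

log K = 77.5

The Ag⁺/Ag couple is reduced (cathode); E°cell = +0.79 − (−0.74) = +1.53 V with n = 3.
At equilibrium E = 0, so log K = nE°cell / 0.0592 = (3)(+1.53) / 0.0592 = 77.5.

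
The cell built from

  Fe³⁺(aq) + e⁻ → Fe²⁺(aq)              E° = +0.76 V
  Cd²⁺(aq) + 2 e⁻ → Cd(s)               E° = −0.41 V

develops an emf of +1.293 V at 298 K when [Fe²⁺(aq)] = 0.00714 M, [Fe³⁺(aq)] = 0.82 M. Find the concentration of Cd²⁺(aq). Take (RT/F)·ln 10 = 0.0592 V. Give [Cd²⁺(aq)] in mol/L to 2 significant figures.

Fe³⁺/Fe²⁺ is the cathode (higher E°); E°cell = +0.76 − (−0.41) = +1.17 V with n = 2.
Rearranging E = E° − (0.0592/n)·log Q gives log Q = 2(+1.17 − (+1.293))/0.0592 = −4.155.
The balanced reaction is 2 Fe³⁺(aq) + Cd(s) → 2 Fe²⁺(aq) + Cd²⁺(aq), so Q = ([Fe²⁺(aq)]^2·[Cd²⁺(aq)]) / [Fe³⁺(aq)]^2.
Substituting the known concentrations and solving, log [Cd²⁺(aq)] = −0.035 and [Cd²⁺(aq)] = 0.92 M.

0.92 M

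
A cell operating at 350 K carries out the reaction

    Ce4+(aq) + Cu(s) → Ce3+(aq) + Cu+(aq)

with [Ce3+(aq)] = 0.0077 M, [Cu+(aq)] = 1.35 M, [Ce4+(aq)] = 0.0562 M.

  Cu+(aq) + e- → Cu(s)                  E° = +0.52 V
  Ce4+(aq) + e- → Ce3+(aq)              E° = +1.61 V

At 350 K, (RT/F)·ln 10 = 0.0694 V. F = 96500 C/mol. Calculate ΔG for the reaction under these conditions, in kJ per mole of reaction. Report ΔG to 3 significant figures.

−110 kJ/mol

With Ce⁴⁺/Ce³⁺ reduced at the cathode, E°cell = +1.61 − (+0.52) = +1.09 V and n = 1.
Here Q = ([Ce3+(aq)]·[Cu+(aq)]) / [Ce4+(aq)] = 0.185 (log Q = −0.733), giving E = +1.09 − (0.0694/1)·(−0.733) = +1.1409 V.
Finally ΔG = −nFE = −(1)(96500 C/mol)(+1.1409 V) = −110 kJ/mol.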